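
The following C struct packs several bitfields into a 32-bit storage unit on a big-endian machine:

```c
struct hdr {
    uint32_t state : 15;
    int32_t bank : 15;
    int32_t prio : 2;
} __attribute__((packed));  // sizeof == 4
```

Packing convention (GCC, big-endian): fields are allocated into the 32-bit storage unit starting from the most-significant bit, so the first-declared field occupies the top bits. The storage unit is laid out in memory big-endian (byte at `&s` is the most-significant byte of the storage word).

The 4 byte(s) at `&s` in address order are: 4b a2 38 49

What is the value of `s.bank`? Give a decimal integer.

3602

[0]=0x4b [1]=0xa2 [2]=0x38 [3]=0x49 (big-endian) → word 0x4ba23849
state:15 @ bit 17 → (0x4ba23849>>17)&0x7fff = 0x25d1
bank:15 @ bit 2 → (0x4ba23849>>2)&0x7fff = 0xe12  ←
prio:2 @ bit 0 → (0x4ba23849>>0)&0x3 = 0x1
bank signed 15b, MSB=0: value = 3602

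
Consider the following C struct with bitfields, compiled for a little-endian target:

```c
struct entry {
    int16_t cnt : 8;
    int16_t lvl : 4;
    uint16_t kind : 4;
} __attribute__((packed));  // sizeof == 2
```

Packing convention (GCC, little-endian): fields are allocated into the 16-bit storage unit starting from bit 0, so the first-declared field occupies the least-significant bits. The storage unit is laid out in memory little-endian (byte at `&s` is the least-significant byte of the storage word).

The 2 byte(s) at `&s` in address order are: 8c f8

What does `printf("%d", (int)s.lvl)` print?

[0]=0x8c [1]=0xf8 (little-endian) → word 0xf88c
cnt [0+:8] = (word>>0) & 0xff = 140
lvl [8+:4] = (word>>8) & 0xf = 8  ←
kind [12+:4] = (word>>12) & 0xf = 15
lvl signed 4b, MSB=1: 8 - 16 = -8

-8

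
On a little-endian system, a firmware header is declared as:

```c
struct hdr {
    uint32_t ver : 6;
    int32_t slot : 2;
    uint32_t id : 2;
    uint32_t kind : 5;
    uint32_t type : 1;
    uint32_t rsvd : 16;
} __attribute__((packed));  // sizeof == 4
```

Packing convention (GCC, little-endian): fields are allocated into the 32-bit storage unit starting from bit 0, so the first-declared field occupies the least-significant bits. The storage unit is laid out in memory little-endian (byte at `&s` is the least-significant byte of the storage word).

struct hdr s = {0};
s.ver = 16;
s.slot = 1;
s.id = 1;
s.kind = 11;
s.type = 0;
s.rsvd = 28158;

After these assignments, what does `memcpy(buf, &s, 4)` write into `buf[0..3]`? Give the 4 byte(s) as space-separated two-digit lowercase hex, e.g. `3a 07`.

ver:6 = 16 → 0x10 << 0 → word 0x00000010
slot:2 = 1 → 0x1 << 6 → word 0x00000050
id:2 = 1 → 0x1 << 8 → word 0x00000150
kind:5 = 11 → 0xb << 10 → word 0x00002d50
type:1 = 0 → 0x0 << 15 → word 0x00002d50
rsvd:16 = 28158 → 0x6dfe << 16 → word 0x6dfe2d50
word = 0x6dfe2d50 → little-endian bytes:
  [0]=0x50  [1]=0x2d  [2]=0xfe  [3]=0x6d

50 2d fe 6d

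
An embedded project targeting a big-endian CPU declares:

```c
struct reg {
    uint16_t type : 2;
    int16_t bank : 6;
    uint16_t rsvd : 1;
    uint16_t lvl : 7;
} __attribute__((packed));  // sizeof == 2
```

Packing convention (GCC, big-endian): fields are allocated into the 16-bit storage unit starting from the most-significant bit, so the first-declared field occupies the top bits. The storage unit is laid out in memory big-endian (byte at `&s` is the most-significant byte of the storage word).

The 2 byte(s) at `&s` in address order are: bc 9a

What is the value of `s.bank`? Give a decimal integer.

[0]=0xbc [1]=0x9a (big-endian) → word 0xbc9a
type [14+:2] = (word>>14) & 0x3 = 2
bank [8+:6] = (word>>8) & 0x3f = 60  ←
rsvd [7+:1] = (word>>7) & 0x1 = 1
lvl [0+:7] = (word>>0) & 0x7f = 26
bank signed 6b, MSB=1: 60 - 64 = -4

-4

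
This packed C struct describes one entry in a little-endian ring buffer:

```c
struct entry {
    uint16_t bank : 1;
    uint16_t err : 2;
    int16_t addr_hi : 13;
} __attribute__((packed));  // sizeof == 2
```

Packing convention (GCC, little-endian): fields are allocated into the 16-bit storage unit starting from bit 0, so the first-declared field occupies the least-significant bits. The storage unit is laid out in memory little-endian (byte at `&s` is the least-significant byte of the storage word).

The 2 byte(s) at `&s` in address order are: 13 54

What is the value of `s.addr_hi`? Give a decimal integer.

2690

[0]=0x13 [1]=0x54 (little-endian) → word 0x5413
bank [0+:1] = (word>>0) & 0x1 = 1
err [1+:2] = (word>>1) & 0x3 = 1
addr_hi [3+:13] = (word>>3) & 0x1fff = 2690  ←
addr_hi signed 13b, MSB=0: value = 2690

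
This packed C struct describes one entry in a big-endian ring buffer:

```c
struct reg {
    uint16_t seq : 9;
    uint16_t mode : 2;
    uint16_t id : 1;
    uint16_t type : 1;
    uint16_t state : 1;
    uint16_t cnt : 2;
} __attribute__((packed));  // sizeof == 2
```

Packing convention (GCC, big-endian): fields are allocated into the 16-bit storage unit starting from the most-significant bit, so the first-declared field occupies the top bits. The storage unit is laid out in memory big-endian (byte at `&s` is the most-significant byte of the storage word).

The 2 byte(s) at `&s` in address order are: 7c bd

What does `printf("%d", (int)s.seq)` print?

249

[0]=0x7c [1]=0xbd (big-endian) → word 0x7cbd
seq [7+:9] = (word>>7) & 0x1ff = 249  ←
mode [5+:2] = (word>>5) & 0x3 = 1
id [4+:1] = (word>>4) & 0x1 = 1
type [3+:1] = (word>>3) & 0x1 = 1
state [2+:1] = (word>>2) & 0x1 = 1
cnt [0+:2] = (word>>0) & 0x3 = 1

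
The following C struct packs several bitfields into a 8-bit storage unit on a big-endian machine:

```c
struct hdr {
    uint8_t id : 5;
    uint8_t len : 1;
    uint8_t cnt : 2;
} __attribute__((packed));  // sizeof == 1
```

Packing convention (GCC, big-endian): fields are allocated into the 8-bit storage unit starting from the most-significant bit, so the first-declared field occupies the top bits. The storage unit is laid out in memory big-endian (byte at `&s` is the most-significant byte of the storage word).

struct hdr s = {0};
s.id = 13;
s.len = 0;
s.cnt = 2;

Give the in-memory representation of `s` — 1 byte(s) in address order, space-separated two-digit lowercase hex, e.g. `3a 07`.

6a

[3+:5] id=13 & 0x1f = 0xd; word=0x68
[2+:1] len=0 & 0x1 = 0x0; word=0x68
[0+:2] cnt=2 & 0x3 = 0x2; word=0x6a
word = 0x6a → big-endian bytes:
  [0]=0x6a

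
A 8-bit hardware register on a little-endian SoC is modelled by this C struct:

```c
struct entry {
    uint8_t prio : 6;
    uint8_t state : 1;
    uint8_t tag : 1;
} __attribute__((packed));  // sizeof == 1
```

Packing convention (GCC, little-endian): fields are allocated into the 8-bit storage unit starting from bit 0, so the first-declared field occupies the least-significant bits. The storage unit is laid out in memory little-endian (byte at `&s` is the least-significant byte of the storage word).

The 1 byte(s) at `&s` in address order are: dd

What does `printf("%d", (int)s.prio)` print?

[0]=0xdd (little-endian) → word 0xdd
prio [0+:6] = (word>>0) & 0x3f = 29  ←
state [6+:1] = (word>>6) & 0x1 = 1
tag [7+:1] = (word>>7) & 0x1 = 1

29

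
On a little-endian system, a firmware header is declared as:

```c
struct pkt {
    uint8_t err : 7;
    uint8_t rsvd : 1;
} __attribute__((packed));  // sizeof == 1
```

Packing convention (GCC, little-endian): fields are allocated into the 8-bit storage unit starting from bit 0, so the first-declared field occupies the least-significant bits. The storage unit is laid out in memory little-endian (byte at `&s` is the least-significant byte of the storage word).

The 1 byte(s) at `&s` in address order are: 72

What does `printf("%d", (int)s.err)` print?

[0]=0x72 (little-endian) → word 0x72
err [0+:7] = (word>>0) & 0x7f = 114  ←
rsvd [7+:1] = (word>>7) & 0x1 = 0

114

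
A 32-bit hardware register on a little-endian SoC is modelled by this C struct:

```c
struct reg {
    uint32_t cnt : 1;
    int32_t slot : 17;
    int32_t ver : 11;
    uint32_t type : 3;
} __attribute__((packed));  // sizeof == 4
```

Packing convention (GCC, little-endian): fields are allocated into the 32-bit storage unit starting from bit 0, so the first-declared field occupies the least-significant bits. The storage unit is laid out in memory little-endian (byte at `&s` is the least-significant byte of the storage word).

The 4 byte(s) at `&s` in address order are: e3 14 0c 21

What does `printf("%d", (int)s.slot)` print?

[0]=0xe3 [1]=0x14 [2]=0x0c [3]=0x21 (little-endian) → word 0x210c14e3
cnt:1 @ bit 0 → (0x210c14e3>>0)&0x1 = 0x1
slot:17 @ bit 1 → (0x210c14e3>>1)&0x1ffff = 0xa71  ←
ver:11 @ bit 18 → (0x210c14e3>>18)&0x7ff = 0x43
type:3 @ bit 29 → (0x210c14e3>>29)&0x7 = 0x1
slot signed 17b, MSB=0: value = 2673

2673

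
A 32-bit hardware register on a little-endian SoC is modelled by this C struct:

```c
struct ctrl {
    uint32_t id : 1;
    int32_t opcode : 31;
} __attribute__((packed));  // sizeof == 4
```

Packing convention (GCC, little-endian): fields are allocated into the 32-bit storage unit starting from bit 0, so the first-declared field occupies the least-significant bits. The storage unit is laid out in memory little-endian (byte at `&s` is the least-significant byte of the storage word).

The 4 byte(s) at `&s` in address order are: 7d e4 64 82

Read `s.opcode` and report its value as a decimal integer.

-1053658562

[0]=0x7d [1]=0xe4 [2]=0x64 [3]=0x82 (little-endian) → word 0x8264e47d
id [0+:1] = (word>>0) & 0x1 = 1
opcode [1+:31] = (word>>1) & 0x7fffffff = 1093825086  ←
opcode signed 31b, MSB=1: 1093825086 - 2147483648 = -1053658562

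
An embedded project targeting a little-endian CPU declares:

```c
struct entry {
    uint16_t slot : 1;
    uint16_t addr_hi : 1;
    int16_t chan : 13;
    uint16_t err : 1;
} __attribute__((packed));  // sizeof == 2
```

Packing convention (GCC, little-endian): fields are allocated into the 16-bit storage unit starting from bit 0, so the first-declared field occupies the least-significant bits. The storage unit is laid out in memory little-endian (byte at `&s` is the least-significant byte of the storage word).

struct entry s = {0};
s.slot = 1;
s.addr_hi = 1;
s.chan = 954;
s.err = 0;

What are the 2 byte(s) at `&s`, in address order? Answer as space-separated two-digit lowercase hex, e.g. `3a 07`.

eb 0e

slot:1 = 1 → 0x1 << 0 → word 0x0001
addr_hi:1 = 1 → 0x1 << 1 → word 0x0003
chan:13 = 954 → 0x3ba << 2 → word 0x0eeb
err:1 = 0 → 0x0 << 15 → word 0x0eeb
word = 0x0eeb → little-endian bytes:
  [0]=0xeb  [1]=0x0e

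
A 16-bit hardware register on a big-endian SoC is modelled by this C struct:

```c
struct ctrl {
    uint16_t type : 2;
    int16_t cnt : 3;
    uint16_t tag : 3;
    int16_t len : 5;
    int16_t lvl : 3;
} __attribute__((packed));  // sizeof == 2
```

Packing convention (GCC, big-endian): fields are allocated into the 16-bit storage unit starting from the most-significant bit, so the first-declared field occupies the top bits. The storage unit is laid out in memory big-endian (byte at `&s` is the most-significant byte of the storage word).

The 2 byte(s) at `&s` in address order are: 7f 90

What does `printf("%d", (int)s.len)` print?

-14

[0]=0x7f [1]=0x90 (big-endian) → word 0x7f90
type [14+:2] = (word>>14) & 0x3 = 1
cnt [11+:3] = (word>>11) & 0x7 = 7
tag [8+:3] = (word>>8) & 0x7 = 7
len [3+:5] = (word>>3) & 0x1f = 18  ←
lvl [0+:3] = (word>>0) & 0x7 = 0
len signed 5b, MSB=1: 18 - 32 = -14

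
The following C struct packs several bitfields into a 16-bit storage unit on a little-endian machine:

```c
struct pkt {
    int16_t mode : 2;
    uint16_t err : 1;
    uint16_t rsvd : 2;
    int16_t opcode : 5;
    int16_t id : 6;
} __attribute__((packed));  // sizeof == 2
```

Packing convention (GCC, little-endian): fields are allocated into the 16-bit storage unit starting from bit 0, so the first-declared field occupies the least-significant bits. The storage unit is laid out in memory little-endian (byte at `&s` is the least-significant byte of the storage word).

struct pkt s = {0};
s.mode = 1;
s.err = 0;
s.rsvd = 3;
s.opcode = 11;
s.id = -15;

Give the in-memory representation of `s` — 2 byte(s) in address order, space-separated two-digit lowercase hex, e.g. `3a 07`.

mode:2 = 1 → 0x1 << 0 → word 0x0001
err:1 = 0 → 0x0 << 2 → word 0x0001
rsvd:2 = 3 → 0x3 << 3 → word 0x0019
opcode:5 = 11 → 0xb << 5 → word 0x0179
id:6 = -15 → 0x31 << 10 → word 0xc579
word = 0xc579 → little-endian bytes:
  [0]=0x79  [1]=0xc5

79 c5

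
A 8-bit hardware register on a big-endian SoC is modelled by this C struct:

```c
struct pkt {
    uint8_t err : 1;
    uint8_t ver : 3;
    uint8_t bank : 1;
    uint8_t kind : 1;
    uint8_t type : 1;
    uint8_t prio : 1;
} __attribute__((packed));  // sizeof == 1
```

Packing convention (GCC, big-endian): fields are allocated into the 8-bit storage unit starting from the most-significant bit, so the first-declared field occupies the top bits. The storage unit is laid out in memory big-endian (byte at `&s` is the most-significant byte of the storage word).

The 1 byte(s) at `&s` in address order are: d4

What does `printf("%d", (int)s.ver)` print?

[0]=0xd4 (big-endian) → word 0xd4
err [7+:1] = (word>>7) & 0x1 = 1
ver [4+:3] = (word>>4) & 0x7 = 5  ←
bank [3+:1] = (word>>3) & 0x1 = 0
kind [2+:1] = (word>>2) & 0x1 = 1
type [1+:1] = (word>>1) & 0x1 = 0
prio [0+:1] = (word>>0) & 0x1 = 0

5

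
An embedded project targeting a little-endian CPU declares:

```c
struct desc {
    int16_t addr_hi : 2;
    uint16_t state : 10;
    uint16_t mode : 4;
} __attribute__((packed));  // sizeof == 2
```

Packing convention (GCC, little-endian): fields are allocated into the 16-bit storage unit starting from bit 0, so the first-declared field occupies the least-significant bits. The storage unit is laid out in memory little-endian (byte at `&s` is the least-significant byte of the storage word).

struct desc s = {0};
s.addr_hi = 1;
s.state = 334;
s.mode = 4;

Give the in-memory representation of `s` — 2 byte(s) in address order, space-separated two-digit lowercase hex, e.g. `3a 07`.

addr_hi (2b) val=1 bits=0x1 at bit 0: 0x0001
state (10b) val=334 bits=0x14e at bit 2: 0x0539
mode (4b) val=4 bits=0x4 at bit 12: 0x4539
word = 0x4539 → little-endian bytes:
  [0]=0x39  [1]=0x45

39 45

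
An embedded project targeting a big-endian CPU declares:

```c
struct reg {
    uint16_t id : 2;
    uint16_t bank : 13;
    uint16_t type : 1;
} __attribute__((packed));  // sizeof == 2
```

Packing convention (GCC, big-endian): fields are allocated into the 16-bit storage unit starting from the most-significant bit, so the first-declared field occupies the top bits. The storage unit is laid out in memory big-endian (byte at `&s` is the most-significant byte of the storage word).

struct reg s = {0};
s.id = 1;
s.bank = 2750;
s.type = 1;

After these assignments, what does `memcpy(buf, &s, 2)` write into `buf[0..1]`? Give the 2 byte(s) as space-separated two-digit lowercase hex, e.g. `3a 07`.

[14+:2] id=1 & 0x3 = 0x1; word=0x4000
[1+:13] bank=2750 & 0x1fff = 0xabe; word=0x557c
[0+:1] type=1 & 0x1 = 0x1; word=0x557d
word = 0x557d → big-endian bytes:
  [0]=0x55  [1]=0x7d

55 7d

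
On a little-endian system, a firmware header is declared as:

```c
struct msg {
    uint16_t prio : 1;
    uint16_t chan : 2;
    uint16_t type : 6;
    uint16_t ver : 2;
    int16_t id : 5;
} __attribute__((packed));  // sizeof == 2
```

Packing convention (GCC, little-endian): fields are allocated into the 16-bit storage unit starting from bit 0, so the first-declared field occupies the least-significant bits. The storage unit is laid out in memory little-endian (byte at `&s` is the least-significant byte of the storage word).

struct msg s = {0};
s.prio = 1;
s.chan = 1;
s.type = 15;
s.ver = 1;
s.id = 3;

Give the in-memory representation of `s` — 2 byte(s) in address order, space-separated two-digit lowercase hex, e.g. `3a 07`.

[0+:1] prio=1 & 0x1 = 0x1; word=0x0001
[1+:2] chan=1 & 0x3 = 0x1; word=0x0003
[3+:6] type=15 & 0x3f = 0xf; word=0x007b
[9+:2] ver=1 & 0x3 = 0x1; word=0x027b
[11+:5] id=3 & 0x1f = 0x3; word=0x1a7b
word = 0x1a7b → little-endian bytes:
  [0]=0x7b  [1]=0x1a

7b 1a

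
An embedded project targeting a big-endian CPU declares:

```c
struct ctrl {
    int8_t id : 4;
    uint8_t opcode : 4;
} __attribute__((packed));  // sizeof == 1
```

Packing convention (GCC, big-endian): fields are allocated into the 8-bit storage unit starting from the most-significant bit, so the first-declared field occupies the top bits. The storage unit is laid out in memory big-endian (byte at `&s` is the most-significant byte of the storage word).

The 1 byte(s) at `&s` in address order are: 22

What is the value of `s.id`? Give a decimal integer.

2

[0]=0x22 (big-endian) → word 0x22
id [4+:4] = (word>>4) & 0xf = 2  ←
opcode [0+:4] = (word>>0) & 0xf = 2
id signed 4b, MSB=0: value = 2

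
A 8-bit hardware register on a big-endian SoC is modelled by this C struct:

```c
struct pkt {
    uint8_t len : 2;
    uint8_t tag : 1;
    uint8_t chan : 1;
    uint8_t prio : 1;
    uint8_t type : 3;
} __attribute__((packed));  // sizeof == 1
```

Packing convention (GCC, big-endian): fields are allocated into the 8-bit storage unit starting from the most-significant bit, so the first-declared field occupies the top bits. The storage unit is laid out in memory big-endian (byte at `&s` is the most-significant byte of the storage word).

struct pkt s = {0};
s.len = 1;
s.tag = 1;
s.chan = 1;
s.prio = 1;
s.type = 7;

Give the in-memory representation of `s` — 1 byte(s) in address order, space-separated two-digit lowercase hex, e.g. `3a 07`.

len (2b) val=1 bits=0x1 at bit 6: 0x40
tag (1b) val=1 bits=0x1 at bit 5: 0x60
chan (1b) val=1 bits=0x1 at bit 4: 0x70
prio (1b) val=1 bits=0x1 at bit 3: 0x78
type (3b) val=7 bits=0x7 at bit 0: 0x7f
word = 0x7f → big-endian bytes:
  [0]=0x7f

7f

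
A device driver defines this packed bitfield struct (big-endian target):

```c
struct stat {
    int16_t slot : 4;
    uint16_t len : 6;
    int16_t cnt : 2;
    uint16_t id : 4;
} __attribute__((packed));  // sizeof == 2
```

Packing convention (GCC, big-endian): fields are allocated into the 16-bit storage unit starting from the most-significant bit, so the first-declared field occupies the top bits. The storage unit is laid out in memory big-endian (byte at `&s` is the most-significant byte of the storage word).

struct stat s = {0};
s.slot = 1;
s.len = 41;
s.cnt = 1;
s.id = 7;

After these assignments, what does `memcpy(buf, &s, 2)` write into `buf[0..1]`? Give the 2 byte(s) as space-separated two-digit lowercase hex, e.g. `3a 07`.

slot:4 = 1 → 0x1 << 12 → word 0x1000
len:6 = 41 → 0x29 << 6 → word 0x1a40
cnt:2 = 1 → 0x1 << 4 → word 0x1a50
id:4 = 7 → 0x7 << 0 → word 0x1a57
word = 0x1a57 → big-endian bytes:
  [0]=0x1a  [1]=0x57

1a 57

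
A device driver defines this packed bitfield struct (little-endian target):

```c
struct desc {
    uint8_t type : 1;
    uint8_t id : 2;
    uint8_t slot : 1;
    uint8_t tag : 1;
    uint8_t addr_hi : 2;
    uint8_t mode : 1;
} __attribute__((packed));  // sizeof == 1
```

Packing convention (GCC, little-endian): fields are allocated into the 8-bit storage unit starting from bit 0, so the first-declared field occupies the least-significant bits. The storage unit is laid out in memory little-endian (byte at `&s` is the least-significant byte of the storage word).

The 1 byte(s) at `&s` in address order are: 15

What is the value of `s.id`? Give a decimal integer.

2

[0]=0x15 (little-endian) → word 0x15
type [0+:1] = (word>>0) & 0x1 = 1
id [1+:2] = (word>>1) & 0x3 = 2  ←
slot [3+:1] = (word>>3) & 0x1 = 0
tag [4+:1] = (word>>4) & 0x1 = 1
addr_hi [5+:2] = (word>>5) & 0x3 = 0
mode [7+:1] = (word>>7) & 0x1 = 0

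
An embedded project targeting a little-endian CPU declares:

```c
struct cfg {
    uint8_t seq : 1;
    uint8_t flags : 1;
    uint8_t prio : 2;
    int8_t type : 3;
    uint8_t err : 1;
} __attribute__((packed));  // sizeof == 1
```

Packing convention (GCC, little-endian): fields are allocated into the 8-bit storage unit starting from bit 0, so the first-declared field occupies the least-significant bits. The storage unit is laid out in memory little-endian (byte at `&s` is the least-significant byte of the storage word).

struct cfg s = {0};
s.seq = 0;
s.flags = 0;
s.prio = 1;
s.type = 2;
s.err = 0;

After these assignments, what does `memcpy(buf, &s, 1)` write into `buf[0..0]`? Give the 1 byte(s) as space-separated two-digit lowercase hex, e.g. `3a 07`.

seq (1b) val=0 bits=0x0 at bit 0: 0x00
flags (1b) val=0 bits=0x0 at bit 1: 0x00
prio (2b) val=1 bits=0x1 at bit 2: 0x04
type (3b) val=2 bits=0x2 at bit 4: 0x24
err (1b) val=0 bits=0x0 at bit 7: 0x24
word = 0x24 → little-endian bytes:
  [0]=0x24

24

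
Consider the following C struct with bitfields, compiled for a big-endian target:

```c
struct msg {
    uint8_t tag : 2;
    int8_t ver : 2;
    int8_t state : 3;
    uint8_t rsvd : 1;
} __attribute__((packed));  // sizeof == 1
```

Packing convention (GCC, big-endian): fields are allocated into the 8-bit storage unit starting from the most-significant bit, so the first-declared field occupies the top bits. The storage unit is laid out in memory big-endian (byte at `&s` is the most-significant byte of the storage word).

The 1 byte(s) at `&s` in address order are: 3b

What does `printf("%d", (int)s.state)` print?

[0]=0x3b (big-endian) → word 0x3b
tag:2 @ bit 6 → (0x3b>>6)&0x3 = 0x0
ver:2 @ bit 4 → (0x3b>>4)&0x3 = 0x3
state:3 @ bit 1 → (0x3b>>1)&0x7 = 0x5  ←
rsvd:1 @ bit 0 → (0x3b>>0)&0x1 = 0x1
state signed 3b, MSB=1: 5 - 8 = -3

-3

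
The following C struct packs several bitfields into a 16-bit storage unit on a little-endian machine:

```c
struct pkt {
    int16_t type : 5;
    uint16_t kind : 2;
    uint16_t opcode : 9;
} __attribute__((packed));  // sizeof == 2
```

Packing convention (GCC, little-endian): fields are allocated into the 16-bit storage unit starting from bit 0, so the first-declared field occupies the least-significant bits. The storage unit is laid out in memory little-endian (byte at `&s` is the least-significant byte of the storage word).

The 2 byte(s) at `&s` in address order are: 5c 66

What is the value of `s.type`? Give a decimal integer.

[0]=0x5c [1]=0x66 (little-endian) → word 0x665c
type:5 @ bit 0 → (0x665c>>0)&0x1f = 0x1c  ←
kind:2 @ bit 5 → (0x665c>>5)&0x3 = 0x2
opcode:9 @ bit 7 → (0x665c>>7)&0x1ff = 0xcc
type signed 5b, MSB=1: 28 - 32 = -4

-4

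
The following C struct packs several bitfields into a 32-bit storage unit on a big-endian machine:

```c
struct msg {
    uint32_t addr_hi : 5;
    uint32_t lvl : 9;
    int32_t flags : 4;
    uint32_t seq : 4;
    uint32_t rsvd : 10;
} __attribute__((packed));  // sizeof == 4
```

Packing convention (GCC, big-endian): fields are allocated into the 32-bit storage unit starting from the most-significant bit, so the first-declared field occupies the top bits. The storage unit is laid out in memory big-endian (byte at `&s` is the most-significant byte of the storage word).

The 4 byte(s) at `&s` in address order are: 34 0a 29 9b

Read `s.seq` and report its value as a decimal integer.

[0]=0x34 [1]=0x0a [2]=0x29 [3]=0x9b (big-endian) → word 0x340a299b
addr_hi:5 @ bit 27 → (0x340a299b>>27)&0x1f = 0x6
lvl:9 @ bit 18 → (0x340a299b>>18)&0x1ff = 0x102
flags:4 @ bit 14 → (0x340a299b>>14)&0xf = 0x8
seq:4 @ bit 10 → (0x340a299b>>10)&0xf = 0xa  ←
rsvd:10 @ bit 0 → (0x340a299b>>0)&0x3ff = 0x19b

10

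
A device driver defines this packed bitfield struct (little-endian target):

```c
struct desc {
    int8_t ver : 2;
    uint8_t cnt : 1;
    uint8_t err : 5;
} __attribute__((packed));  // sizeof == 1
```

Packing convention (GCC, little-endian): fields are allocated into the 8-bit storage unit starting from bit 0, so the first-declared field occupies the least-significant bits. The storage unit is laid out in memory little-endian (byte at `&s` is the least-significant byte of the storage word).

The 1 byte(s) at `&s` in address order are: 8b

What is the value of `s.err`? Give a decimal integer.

17

[0]=0x8b (little-endian) → word 0x8b
ver:2 @ bit 0 → (0x8b>>0)&0x3 = 0x3
cnt:1 @ bit 2 → (0x8b>>2)&0x1 = 0x0
err:5 @ bit 3 → (0x8b>>3)&0x1f = 0x11  ←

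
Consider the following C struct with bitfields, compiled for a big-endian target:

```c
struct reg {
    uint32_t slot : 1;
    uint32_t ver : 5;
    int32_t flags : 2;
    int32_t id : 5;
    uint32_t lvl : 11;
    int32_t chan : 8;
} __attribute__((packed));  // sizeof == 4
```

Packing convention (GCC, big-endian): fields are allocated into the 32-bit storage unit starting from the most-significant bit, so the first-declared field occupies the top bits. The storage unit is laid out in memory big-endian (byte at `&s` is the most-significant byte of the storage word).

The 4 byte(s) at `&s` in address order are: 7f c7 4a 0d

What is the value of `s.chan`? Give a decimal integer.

13

[0]=0x7f [1]=0xc7 [2]=0x4a [3]=0x0d (big-endian) → word 0x7fc74a0d
slot:1 @ bit 31 → (0x7fc74a0d>>31)&0x1 = 0x0
ver:5 @ bit 26 → (0x7fc74a0d>>26)&0x1f = 0x1f
flags:2 @ bit 24 → (0x7fc74a0d>>24)&0x3 = 0x3
id:5 @ bit 19 → (0x7fc74a0d>>19)&0x1f = 0x18
lvl:11 @ bit 8 → (0x7fc74a0d>>8)&0x7ff = 0x74a
chan:8 @ bit 0 → (0x7fc74a0d>>0)&0xff = 0xd  ←
chan signed 8b, MSB=0: value = 13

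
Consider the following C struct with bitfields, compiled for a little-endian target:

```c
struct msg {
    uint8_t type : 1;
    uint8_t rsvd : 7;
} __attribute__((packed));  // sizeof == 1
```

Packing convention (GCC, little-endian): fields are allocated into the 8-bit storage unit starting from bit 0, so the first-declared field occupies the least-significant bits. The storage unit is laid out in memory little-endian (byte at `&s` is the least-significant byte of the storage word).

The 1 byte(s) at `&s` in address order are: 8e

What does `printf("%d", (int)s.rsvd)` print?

71

[0]=0x8e (little-endian) → word 0x8e
type [0+:1] = (word>>0) & 0x1 = 0
rsvd [1+:7] = (word>>1) & 0x7f = 71  ←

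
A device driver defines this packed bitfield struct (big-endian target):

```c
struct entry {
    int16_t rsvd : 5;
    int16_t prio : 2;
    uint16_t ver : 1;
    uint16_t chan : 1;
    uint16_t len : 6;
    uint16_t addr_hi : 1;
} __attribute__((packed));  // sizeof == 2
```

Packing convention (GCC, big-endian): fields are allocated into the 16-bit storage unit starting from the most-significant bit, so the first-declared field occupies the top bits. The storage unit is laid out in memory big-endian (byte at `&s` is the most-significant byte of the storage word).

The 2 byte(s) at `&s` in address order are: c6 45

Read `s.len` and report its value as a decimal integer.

[0]=0xc6 [1]=0x45 (big-endian) → word 0xc645
rsvd [11+:5] = (word>>11) & 0x1f = 24
prio [9+:2] = (word>>9) & 0x3 = 3
ver [8+:1] = (word>>8) & 0x1 = 0
chan [7+:1] = (word>>7) & 0x1 = 0
len [1+:6] = (word>>1) & 0x3f = 34  ←
addr_hi [0+:1] = (word>>0) & 0x1 = 1

34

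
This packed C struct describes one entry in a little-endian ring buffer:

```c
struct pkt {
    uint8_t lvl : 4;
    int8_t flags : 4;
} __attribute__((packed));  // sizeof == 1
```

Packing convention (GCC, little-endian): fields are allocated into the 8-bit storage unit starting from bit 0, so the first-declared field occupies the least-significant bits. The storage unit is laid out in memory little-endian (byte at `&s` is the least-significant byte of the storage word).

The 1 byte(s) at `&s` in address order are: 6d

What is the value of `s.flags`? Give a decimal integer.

[0]=0x6d (little-endian) → word 0x6d
lvl [0+:4] = (word>>0) & 0xf = 13
flags [4+:4] = (word>>4) & 0xf = 6  ←
flags signed 4b, MSB=0: value = 6

6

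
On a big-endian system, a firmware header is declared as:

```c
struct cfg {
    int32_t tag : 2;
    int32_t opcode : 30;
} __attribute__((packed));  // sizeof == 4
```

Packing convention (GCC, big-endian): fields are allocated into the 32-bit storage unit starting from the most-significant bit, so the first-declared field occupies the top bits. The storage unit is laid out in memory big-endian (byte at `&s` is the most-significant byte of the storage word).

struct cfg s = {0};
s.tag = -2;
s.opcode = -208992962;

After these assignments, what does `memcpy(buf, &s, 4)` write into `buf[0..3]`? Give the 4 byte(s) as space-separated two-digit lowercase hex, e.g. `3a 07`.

b3 8b 05 3e

tag (2b) val=-2 bits=0x2 at bit 30: 0x80000000
opcode (30b) val=-208992962 bits=0x338b053e at bit 0: 0xb38b053e
word = 0xb38b053e → big-endian bytes:
  [0]=0xb3  [1]=0x8b  [2]=0x05  [3]=0x3e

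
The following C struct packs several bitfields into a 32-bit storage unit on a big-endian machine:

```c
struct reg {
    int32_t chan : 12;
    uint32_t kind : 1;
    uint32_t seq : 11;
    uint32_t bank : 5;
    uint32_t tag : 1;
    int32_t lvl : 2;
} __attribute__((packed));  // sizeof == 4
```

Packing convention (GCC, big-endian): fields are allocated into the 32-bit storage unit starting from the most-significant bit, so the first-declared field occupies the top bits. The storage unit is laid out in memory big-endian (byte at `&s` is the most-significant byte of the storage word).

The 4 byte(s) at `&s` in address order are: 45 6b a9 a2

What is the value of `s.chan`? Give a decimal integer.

[0]=0x45 [1]=0x6b [2]=0xa9 [3]=0xa2 (big-endian) → word 0x456ba9a2
chan [20+:12] = (word>>20) & 0xfff = 1110  ←
kind [19+:1] = (word>>19) & 0x1 = 1
seq [8+:11] = (word>>8) & 0x7ff = 937
bank [3+:5] = (word>>3) & 0x1f = 20
tag [2+:1] = (word>>2) & 0x1 = 0
lvl [0+:2] = (word>>0) & 0x3 = 2
chan signed 12b, MSB=0: value = 1110

1110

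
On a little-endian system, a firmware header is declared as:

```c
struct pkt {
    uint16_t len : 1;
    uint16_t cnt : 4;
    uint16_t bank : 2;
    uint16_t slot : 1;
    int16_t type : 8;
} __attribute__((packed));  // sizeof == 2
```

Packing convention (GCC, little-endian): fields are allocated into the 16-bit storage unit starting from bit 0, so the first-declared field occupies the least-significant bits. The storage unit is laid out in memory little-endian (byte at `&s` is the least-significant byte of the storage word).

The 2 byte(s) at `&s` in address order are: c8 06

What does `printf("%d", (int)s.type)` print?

6

[0]=0xc8 [1]=0x06 (little-endian) → word 0x06c8
len:1 @ bit 0 → (0x06c8>>0)&0x1 = 0x0
cnt:4 @ bit 1 → (0x06c8>>1)&0xf = 0x4
bank:2 @ bit 5 → (0x06c8>>5)&0x3 = 0x2
slot:1 @ bit 7 → (0x06c8>>7)&0x1 = 0x1
type:8 @ bit 8 → (0x06c8>>8)&0xff = 0x6  ←
type signed 8b, MSB=0: value = 6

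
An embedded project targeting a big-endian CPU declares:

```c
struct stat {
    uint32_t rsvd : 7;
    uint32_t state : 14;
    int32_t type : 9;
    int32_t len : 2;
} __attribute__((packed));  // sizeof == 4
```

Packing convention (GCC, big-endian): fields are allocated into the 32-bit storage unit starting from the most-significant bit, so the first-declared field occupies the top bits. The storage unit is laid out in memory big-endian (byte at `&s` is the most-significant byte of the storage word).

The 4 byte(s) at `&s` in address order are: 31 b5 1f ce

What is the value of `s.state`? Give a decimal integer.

13987

[0]=0x31 [1]=0xb5 [2]=0x1f [3]=0xce (big-endian) → word 0x31b51fce
rsvd:7 @ bit 25 → (0x31b51fce>>25)&0x7f = 0x18
state:14 @ bit 11 → (0x31b51fce>>11)&0x3fff = 0x36a3  ←
type:9 @ bit 2 → (0x31b51fce>>2)&0x1ff = 0x1f3
len:2 @ bit 0 → (0x31b51fce>>0)&0x3 = 0x2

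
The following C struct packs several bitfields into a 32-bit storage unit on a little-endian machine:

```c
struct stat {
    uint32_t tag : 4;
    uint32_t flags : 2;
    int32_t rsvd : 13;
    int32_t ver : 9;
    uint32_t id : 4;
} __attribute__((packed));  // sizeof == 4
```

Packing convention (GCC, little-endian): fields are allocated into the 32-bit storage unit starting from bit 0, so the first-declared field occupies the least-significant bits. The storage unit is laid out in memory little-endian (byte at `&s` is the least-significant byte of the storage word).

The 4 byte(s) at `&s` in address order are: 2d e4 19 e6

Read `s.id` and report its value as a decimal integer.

[0]=0x2d [1]=0xe4 [2]=0x19 [3]=0xe6 (little-endian) → word 0xe619e42d
tag [0+:4] = (word>>0) & 0xf = 13
flags [4+:2] = (word>>4) & 0x3 = 2
rsvd [6+:13] = (word>>6) & 0x1fff = 1936
ver [19+:9] = (word>>19) & 0x1ff = 195
id [28+:4] = (word>>28) & 0xf = 14  ←

14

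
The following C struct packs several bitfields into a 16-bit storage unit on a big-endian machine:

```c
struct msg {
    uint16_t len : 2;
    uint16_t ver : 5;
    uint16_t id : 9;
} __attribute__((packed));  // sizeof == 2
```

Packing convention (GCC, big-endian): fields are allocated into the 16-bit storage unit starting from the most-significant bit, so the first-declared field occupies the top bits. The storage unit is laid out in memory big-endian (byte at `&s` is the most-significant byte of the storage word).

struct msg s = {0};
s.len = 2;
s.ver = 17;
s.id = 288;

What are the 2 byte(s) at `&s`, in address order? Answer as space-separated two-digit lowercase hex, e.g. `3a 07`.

len (2b) val=2 bits=0x2 at bit 14: 0x8000
ver (5b) val=17 bits=0x11 at bit 9: 0xa200
id (9b) val=288 bits=0x120 at bit 0: 0xa320
word = 0xa320 → big-endian bytes:
  [0]=0xa3  [1]=0x20

a3 20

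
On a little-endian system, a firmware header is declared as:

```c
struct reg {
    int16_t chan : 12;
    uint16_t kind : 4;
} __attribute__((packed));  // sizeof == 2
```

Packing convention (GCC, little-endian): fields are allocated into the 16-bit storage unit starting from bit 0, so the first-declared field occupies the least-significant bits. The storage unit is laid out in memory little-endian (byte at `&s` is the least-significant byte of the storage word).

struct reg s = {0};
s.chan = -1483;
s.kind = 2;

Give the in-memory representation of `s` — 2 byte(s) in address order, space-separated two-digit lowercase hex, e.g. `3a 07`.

chan:12 = -1483 → 0xa35 << 0 → word 0x0a35
kind:4 = 2 → 0x2 << 12 → word 0x2a35
word = 0x2a35 → little-endian bytes:
  [0]=0x35  [1]=0x2a

35 2a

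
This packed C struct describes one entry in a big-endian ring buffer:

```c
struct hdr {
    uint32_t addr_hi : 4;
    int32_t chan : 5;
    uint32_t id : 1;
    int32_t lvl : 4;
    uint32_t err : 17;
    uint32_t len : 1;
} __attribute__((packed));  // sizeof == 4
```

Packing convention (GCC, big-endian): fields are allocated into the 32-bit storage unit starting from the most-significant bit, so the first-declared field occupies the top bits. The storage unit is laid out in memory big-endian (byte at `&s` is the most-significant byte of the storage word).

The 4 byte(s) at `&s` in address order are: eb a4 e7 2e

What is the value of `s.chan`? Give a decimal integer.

-9

[0]=0xeb [1]=0xa4 [2]=0xe7 [3]=0x2e (big-endian) → word 0xeba4e72e
addr_hi:4 @ bit 28 → (0xeba4e72e>>28)&0xf = 0xe
chan:5 @ bit 23 → (0xeba4e72e>>23)&0x1f = 0x17  ←
id:1 @ bit 22 → (0xeba4e72e>>22)&0x1 = 0x0
lvl:4 @ bit 18 → (0xeba4e72e>>18)&0xf = 0x9
err:17 @ bit 1 → (0xeba4e72e>>1)&0x1ffff = 0x7397
len:1 @ bit 0 → (0xeba4e72e>>0)&0x1 = 0x0
chan signed 5b, MSB=1: 23 - 32 = -9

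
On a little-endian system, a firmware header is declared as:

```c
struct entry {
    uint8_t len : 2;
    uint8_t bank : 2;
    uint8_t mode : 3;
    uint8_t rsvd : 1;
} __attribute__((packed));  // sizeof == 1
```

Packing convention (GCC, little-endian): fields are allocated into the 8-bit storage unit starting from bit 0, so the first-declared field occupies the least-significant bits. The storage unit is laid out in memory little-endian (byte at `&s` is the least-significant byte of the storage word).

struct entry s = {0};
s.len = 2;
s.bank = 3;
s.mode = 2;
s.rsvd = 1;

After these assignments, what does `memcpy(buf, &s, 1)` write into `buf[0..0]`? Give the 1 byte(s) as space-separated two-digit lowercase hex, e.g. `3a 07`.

ae

len (2b) val=2 bits=0x2 at bit 0: 0x02
bank (2b) val=3 bits=0x3 at bit 2: 0x0e
mode (3b) val=2 bits=0x2 at bit 4: 0x2e
rsvd (1b) val=1 bits=0x1 at bit 7: 0xae
word = 0xae → little-endian bytes:
  [0]=0xae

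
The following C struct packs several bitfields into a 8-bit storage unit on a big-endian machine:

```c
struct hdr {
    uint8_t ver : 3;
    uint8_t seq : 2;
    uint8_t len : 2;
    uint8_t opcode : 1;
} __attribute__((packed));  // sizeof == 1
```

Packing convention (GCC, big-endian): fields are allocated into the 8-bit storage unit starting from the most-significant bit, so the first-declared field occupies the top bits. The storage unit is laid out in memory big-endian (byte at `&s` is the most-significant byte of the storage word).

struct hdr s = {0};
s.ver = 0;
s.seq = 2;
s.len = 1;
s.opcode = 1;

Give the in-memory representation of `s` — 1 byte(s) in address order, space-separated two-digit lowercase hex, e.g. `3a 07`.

13

[5+:3] ver=0 & 0x7 = 0x0; word=0x00
[3+:2] seq=2 & 0x3 = 0x2; word=0x10
[1+:2] len=1 & 0x3 = 0x1; word=0x12
[0+:1] opcode=1 & 0x1 = 0x1; word=0x13
word = 0x13 → big-endian bytes:
  [0]=0x13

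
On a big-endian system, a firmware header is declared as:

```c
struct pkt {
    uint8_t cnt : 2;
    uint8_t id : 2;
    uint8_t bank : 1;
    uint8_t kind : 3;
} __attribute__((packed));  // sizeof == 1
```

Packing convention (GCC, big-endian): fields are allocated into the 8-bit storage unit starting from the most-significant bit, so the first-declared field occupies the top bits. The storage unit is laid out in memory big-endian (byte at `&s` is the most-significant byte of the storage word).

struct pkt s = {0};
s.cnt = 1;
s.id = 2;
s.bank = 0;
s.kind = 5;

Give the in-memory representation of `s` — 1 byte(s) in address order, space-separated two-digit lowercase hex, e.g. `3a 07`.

cnt (2b) val=1 bits=0x1 at bit 6: 0x40
id (2b) val=2 bits=0x2 at bit 4: 0x60
bank (1b) val=0 bits=0x0 at bit 3: 0x60
kind (3b) val=5 bits=0x5 at bit 0: 0x65
word = 0x65 → big-endian bytes:
  [0]=0x65

65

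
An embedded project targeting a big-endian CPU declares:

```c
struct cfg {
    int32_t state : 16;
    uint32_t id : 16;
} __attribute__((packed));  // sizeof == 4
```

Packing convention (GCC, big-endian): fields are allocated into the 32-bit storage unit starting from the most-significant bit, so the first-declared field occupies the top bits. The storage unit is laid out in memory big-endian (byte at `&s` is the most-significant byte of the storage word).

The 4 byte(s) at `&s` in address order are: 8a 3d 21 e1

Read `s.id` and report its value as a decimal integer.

8673

[0]=0x8a [1]=0x3d [2]=0x21 [3]=0xe1 (big-endian) → word 0x8a3d21e1
state:16 @ bit 16 → (0x8a3d21e1>>16)&0xffff = 0x8a3d
id:16 @ bit 0 → (0x8a3d21e1>>0)&0xffff = 0x21e1  ←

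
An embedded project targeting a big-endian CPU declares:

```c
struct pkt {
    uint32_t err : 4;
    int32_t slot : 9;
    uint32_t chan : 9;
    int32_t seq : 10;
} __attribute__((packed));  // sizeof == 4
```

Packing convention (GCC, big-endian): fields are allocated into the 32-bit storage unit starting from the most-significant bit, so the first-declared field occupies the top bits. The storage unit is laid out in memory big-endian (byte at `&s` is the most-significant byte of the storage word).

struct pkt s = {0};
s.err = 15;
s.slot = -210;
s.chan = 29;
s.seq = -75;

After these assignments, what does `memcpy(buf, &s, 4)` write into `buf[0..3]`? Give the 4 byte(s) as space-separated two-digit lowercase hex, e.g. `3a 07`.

err:4 = 15 → 0xf << 28 → word 0xf0000000
slot:9 = -210 → 0x12e << 19 → word 0xf9700000
chan:9 = 29 → 0x1d << 10 → word 0xf9707400
seq:10 = -75 → 0x3b5 << 0 → word 0xf97077b5
word = 0xf97077b5 → big-endian bytes:
  [0]=0xf9  [1]=0x70  [2]=0x77  [3]=0xb5

f9 70 77 b5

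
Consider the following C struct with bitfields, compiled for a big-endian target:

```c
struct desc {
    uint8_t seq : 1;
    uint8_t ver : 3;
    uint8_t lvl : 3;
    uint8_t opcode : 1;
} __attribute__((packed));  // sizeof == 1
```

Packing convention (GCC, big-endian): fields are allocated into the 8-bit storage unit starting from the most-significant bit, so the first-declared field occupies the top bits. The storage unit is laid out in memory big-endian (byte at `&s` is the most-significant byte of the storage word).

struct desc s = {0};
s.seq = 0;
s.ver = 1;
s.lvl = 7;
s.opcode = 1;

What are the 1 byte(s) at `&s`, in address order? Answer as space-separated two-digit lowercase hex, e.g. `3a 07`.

[7+:1] seq=0 & 0x1 = 0x0; word=0x00
[4+:3] ver=1 & 0x7 = 0x1; word=0x10
[1+:3] lvl=7 & 0x7 = 0x7; word=0x1e
[0+:1] opcode=1 & 0x1 = 0x1; word=0x1f
word = 0x1f → big-endian bytes:
  [0]=0x1f

1f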